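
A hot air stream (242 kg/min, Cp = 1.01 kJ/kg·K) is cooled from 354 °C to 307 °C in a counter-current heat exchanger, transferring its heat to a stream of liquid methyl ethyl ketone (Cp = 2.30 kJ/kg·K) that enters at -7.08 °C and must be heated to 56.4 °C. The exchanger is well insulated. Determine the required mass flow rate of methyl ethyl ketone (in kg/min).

Heat released by hot stream: Q = 242 × 1.01 × (354 − 307) = 11488 kJ/min
Energy balance on cold side (adiabatic exchanger): Q = ṁ_c·Cp_c·(T_c,out − T_c,in)
ṁ_c = 11488 / [2.30 × (56.4 − -7.08)] = 78.681 kg/min

ṁ_c = 78.7 kg/min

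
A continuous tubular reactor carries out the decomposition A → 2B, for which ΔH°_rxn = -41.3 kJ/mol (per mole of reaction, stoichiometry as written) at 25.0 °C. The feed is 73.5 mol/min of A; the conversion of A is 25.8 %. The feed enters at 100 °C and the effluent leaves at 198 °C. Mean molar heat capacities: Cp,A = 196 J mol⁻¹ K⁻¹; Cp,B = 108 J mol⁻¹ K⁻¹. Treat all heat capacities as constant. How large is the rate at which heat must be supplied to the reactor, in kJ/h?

Q_in = 41700 kJ/h

Extent of reaction ξ = 0.258 × 73.5 = 18.963 mol/min
Reaction term: ξ·ΔH°_rxn = 18.963 × -41.3 = -783.17 kJ/min
Sensible, feed 100→25 °C: -1080.5 kJ/min
Outlet flows (mol/min): A 54.537, B 37.926
Sensible, products 25→198 °C: 2557.8 kJ/min
Q = ΔH = 694.23 kJ/min = 11.57 kW
Heat supplied = 41654 kJ/h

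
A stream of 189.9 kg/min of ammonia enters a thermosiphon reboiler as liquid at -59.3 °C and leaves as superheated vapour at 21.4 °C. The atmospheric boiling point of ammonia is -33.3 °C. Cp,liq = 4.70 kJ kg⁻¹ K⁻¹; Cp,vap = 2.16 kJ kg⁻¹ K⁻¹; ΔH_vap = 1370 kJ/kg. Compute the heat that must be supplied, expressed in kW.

liquid -59.3→-33.3 °C: 122.2 kJ/kg
vaporisation at -33.3 °C: 1370 kJ/kg
vapour -33.3→21.4 °C: 118.15 kJ/kg
Δh = 122.2 + 1370 + 118.15 = 1610.4 kJ/kg
Q = ṁ·Δh = 189.9 kg/min × 1610.4 kJ/kg = 305810 kJ/min
|Q| = 5096.8 kW

Q = 5100 kW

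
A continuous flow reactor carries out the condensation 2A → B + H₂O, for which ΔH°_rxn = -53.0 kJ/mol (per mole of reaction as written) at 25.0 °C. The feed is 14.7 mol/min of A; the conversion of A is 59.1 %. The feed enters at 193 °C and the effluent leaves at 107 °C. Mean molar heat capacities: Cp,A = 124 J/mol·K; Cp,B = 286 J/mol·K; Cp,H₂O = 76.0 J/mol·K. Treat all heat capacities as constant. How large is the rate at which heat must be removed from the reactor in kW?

Q_out = 5.77 kW

Extent of reaction ξ = 0.591 × 14.7 / 2 = 4.3438 mol/min
Reaction term: ξ·ΔH°_rxn = 4.3438 × -53.0 = -230.22 kJ/min
Sensible, feed 193→25 °C: -306.23 kJ/min
Outlet flows (mol/min): A 6.0123, B 4.3438, H₂O 4.3438
Sensible, products 25→107 °C: 190.08 kJ/min
Q = ΔH = -346.38 kJ/min = -5.773 kW
Heat removed = 5.773 kW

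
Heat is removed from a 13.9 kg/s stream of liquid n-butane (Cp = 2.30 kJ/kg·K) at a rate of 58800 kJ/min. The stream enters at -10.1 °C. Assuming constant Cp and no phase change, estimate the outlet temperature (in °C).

Q = 58800 kJ/min = 980 kJ/s
ΔT = Q/(ṁ·Cp) = 980/(13.9×2.30) = 30.654 K
T_out = -10.1 − 30.654 = -40.754 °C

T_out = -40.8 °C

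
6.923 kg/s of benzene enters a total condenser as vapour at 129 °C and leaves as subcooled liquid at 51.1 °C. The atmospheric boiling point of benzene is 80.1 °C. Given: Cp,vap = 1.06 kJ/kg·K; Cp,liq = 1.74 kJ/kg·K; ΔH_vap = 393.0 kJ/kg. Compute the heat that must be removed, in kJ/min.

Q_c = 206000 kJ/min

vapour 129→80.1 °C: -51.834 kJ/kg
condensation at 80.1 °C: -393 kJ/kg
liquid 80.1→51.1 °C: -50.46 kJ/kg
Δh = -51.834 + -393 + -50.46 = -495.29 kJ/kg
Q = ṁ·Δh = 6.923 kg/s × -495.29 kJ/kg = -3428.9 kJ/s
|Q| = 3428.9 kW = 205740 kJ/min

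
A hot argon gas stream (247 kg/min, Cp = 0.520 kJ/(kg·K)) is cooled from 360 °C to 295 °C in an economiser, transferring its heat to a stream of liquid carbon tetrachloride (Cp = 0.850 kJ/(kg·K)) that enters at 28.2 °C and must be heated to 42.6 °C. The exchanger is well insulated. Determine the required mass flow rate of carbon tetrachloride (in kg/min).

Heat released by hot stream: Q = 247 × 0.520 × (360 − 295) = 8348.6 kJ/min
Energy balance on cold side (adiabatic exchanger): Q = ṁ_c·Cp_c·(T_c,out − T_c,in)
ṁ_c = 8348.6 / [0.850 × (42.6 − 28.2)] = 682.08 kg/min

ṁ_c = 682 kg/min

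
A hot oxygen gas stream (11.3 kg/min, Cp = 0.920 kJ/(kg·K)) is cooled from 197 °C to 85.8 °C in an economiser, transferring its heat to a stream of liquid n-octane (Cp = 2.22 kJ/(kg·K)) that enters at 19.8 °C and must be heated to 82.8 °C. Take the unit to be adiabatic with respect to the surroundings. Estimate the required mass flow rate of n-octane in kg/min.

Heat released by hot stream: Q = 11.3 × 0.920 × (197 − 85.8) = 1156 kJ/min
Energy balance on cold side (adiabatic exchanger): Q = ṁ_c·Cp_c·(T_c,out − T_c,in)
ṁ_c = 1156 / [2.22 × (82.8 − 19.8)] = 8.2657 kg/min

ṁ_c = 8.27 kg/min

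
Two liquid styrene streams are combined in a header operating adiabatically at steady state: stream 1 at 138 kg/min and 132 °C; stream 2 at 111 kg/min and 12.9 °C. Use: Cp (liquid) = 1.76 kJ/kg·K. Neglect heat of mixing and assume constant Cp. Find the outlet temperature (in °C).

T_out = 78.9 °C

No heat crosses the boundary, so H_out = H_in.
T_out = Σ ṁᵢCp,ᵢTᵢ / Σ ṁᵢCp,ᵢ
      = 34580 / 438.24 = 78.907 °C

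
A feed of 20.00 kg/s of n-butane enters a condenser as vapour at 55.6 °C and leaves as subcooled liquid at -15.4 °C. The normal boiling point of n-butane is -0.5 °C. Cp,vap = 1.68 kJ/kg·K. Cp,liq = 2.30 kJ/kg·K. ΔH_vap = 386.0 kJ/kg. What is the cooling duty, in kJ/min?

vapour 55.6→-0.5 °C: -94.248 kJ/kg
condensation at -0.5 °C: -386 kJ/kg
liquid -0.5→-15.4 °C: -34.27 kJ/kg
Δh = -94.248 + -386 + -34.27 = -514.52 kJ/kg
Q = ṁ·Δh = 20.00 kg/s × -514.52 kJ/kg = -10290 kJ/s
|Q| = 10290 kW = 617420 kJ/min

Q_c = 617000 kJ/min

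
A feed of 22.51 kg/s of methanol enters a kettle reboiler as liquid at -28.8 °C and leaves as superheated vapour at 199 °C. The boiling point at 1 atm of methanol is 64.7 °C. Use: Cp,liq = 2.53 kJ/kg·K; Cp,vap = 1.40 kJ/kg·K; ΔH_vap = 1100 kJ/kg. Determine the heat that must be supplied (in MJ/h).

liquid -28.8→64.7 °C: 236.55 kJ/kg
vaporisation at 64.7 °C: 1100 kJ/kg
vapour 64.7→199 °C: 188.02 kJ/kg
Δh = 236.55 + 1100 + 188.02 = 1524.6 kJ/kg
Q = ṁ·Δh = 22.51 kg/s × 1524.6 kJ/kg = 34318 kJ/s
|Q| = 34318 kW = 123550 MJ/h

Q = 124000 MJ/h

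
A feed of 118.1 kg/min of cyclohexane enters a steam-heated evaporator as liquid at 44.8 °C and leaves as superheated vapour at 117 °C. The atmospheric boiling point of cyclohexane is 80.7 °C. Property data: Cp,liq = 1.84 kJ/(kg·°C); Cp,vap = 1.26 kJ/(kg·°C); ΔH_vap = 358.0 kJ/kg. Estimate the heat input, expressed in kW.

Q = 925 kW

liquid 44.8→80.7 °C: 66.056 kJ/kg
vaporisation at 80.7 °C: 358 kJ/kg
vapour 80.7→117 °C: 45.738 kJ/kg
Δh = 66.056 + 358 + 45.738 = 469.79 kJ/kg
Q = ṁ·Δh = 118.1 kg/min × 469.79 kJ/kg = 55483 kJ/min
|Q| = 924.71 kW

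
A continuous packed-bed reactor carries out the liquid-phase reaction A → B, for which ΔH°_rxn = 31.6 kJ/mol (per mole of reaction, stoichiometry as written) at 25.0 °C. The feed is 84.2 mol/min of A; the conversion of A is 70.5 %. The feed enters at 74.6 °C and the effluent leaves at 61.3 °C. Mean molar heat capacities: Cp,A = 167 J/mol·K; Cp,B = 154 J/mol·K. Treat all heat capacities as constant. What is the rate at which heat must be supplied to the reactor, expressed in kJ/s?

Extent of reaction ξ = 0.705 × 84.2 = 59.361 mol/min
Reaction term: ξ·ΔH°_rxn = 59.361 × 31.6 = 1875.8 kJ/min
Sensible, feed 74.6→25 °C: -697.45 kJ/min
Outlet flows (mol/min): A 24.839, B 59.361
Sensible, products 25→61.3 °C: 482.42 kJ/min
Q = ΔH = 1660.8 kJ/min = 27.68 kW
Heat supplied = 27.68 kJ/s

Q_in = 27.7 kJ/s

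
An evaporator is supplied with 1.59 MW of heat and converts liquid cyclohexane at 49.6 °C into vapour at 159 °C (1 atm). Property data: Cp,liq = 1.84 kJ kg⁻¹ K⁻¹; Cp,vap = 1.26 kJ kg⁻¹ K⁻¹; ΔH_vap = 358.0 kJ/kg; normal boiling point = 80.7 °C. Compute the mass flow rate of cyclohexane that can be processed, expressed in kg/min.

Δh = 1.84×(80.7−49.6) + 358.0 + 1.26×(159−80.7) = 513.88 kJ/kg
Q = 1.59 MW = 1590 kJ/s = 95400 kJ/min
ṁ = Q/Δh = 95400 / 513.88 = 185.65 kg/min

ṁ = 186 kg/min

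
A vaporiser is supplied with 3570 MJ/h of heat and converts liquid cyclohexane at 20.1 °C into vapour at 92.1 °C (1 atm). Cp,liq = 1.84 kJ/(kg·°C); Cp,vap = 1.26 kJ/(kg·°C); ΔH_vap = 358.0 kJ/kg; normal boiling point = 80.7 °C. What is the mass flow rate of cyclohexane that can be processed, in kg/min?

ṁ = 123 kg/min

Δh = 1.84×(80.7−20.1) + 358.0 + 1.26×(92.1−80.7) = 483.87 kJ/kg
Q = 3570 MJ/h = 991.67 kJ/s = 59500 kJ/min
ṁ = Q/Δh = 59500 / 483.87 = 122.97 kg/min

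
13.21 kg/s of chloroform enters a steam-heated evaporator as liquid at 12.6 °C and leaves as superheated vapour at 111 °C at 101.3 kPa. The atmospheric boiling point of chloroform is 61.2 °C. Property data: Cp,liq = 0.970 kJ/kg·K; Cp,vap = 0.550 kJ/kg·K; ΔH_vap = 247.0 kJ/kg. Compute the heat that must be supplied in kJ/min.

liquid 12.6→61.2 °C: 47.142 kJ/kg
vaporisation at 61.2 °C: 247 kJ/kg
vapour 61.2→111 °C: 27.39 kJ/kg
Δh = 47.142 + 247 + 27.39 = 321.53 kJ/kg
Q = ṁ·Δh = 13.21 kg/s × 321.53 kJ/kg = 4247.4 kJ/s
|Q| = 4247.4 kW = 254850 kJ/min

Q = 255000 kJ/min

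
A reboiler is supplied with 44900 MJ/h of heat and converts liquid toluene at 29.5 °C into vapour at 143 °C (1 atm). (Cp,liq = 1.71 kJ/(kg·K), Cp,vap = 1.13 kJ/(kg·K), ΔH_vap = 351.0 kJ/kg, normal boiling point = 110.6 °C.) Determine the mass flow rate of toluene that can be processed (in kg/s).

ṁ = 23.7 kg/s

Δh = 1.71×(110.6−29.5) + 351.0 + 1.13×(143−110.6) = 526.29 kJ/kg
Q = 44900 MJ/h = 12472 kJ/s = 12472 kJ/s
ṁ = Q/Δh = 12472 / 526.29 = 23.698 kg/s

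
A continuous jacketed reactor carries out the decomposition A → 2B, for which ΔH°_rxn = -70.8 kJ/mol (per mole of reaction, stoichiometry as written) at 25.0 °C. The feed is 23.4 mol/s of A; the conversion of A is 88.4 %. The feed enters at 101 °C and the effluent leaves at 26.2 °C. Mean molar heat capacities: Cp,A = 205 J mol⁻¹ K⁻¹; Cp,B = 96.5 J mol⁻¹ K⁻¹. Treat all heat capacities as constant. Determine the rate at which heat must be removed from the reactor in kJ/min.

Extent of reaction ξ = 0.884 × 23.4 = 20.686 mol/s
Reaction term: ξ·ΔH°_rxn = 20.686 × -70.8 = -1464.5 kJ/s
Sensible, feed 101→25 °C: -364.57 kJ/s
Outlet flows (mol/s): A 2.7144, B 41.371
Sensible, products 25→26.2 °C: 5.4585 kJ/s
Q = ΔH = -1823.7 kJ/s = -1823.7 kW
Heat removed = 109420 kJ/min

Q_out = 109000 kJ/min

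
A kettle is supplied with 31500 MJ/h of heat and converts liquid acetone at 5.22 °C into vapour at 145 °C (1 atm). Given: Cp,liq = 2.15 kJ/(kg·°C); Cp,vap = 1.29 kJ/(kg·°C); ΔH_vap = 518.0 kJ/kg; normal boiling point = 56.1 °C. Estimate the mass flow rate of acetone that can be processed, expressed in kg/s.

ṁ = 11.8 kg/s

Δh = 2.15×(56.1−5.22) + 518.0 + 1.29×(145−56.1) = 742.07 kJ/kg
Q = 31500 MJ/h = 8750 kJ/s = 8750 kJ/s
ṁ = Q/Δh = 8750 / 742.07 = 11.791 kg/s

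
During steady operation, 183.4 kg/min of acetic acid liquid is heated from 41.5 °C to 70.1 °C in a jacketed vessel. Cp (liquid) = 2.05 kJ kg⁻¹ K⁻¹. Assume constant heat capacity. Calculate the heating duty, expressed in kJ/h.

Q = 645000 kJ/h

Q = ṁ·Cp·ΔT = 183.4 × 2.05 × (70.1 − 41.5) = 10753 kJ/min
Converting: 10753 / 60 s = 179.21 kW
Heating duty = 645160 kJ/h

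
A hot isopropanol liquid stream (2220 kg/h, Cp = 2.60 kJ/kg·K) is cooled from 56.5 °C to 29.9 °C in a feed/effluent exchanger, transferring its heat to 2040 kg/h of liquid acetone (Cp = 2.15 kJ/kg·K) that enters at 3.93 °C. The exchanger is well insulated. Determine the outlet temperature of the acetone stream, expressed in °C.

Heat released by hot stream: Q = 2220 × 2.60 × (56.5 − 29.9) = 153540 kJ/h
Energy balance on cold side (adiabatic exchanger): Q = ṁ_c·Cp_c·(T_c,out − T_c,in)
T_c,out = 3.93 + 153540/(2040 × 2.15) = 38.936 °C

T_c,out = 38.9 °C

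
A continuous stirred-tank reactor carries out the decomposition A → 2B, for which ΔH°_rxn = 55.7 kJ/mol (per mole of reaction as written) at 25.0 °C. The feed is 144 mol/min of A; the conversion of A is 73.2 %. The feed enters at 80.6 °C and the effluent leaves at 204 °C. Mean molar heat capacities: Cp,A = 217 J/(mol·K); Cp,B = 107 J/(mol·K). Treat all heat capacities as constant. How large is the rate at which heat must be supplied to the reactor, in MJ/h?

Q_in = 580 MJ/h

Extent of reaction ξ = 0.732 × 144 = 105.41 mol/min
Reaction term: ξ·ΔH°_rxn = 105.41 × 55.7 = 5871.2 kJ/min
Sensible, feed 80.6→25 °C: -1737.4 kJ/min
Outlet flows (mol/min): A 38.592, B 210.82
Sensible, products 25→204 °C: 5536.8 kJ/min
Q = ΔH = 9670.6 kJ/min = 161.18 kW
Heat supplied = 580.24 MJ/h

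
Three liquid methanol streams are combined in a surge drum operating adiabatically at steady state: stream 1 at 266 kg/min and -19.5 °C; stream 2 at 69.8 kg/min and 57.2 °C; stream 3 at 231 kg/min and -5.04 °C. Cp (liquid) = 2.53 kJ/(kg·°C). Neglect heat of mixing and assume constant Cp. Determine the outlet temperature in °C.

T_out = -4.16 °C

No heat crosses the boundary, so H_out = H_in.
Σ ṁᵢCp,ᵢTᵢ = 266×2.53×-19.5 + 69.8×2.53×57.2 + 231×2.53×-5.04 = -5967.5
Σ ṁᵢCp,ᵢ = 266×2.53 + 69.8×2.53 + 231×2.53 = 1434
T_out = -5967.5 / 1434 = -4.1614 °C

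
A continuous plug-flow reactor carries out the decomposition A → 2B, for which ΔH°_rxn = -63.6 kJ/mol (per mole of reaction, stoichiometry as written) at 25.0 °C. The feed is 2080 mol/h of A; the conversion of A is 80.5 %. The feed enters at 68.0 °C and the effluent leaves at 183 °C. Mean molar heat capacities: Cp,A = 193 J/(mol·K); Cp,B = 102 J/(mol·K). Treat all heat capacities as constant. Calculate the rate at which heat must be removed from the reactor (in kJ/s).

Q_out = 15.9 kJ/s

Extent of reaction ξ = 0.805 × 2080 = 1674.4 mol/h
Reaction term: ξ·ΔH°_rxn = 1674.4 × -63.6 = -106490 kJ/h
Sensible, feed 68.0→25 °C: -17262 kJ/h
Outlet flows (mol/h): A 405.6, B 3348.8
Sensible, products 25→183 °C: 66338 kJ/h
Q = ΔH = -57416 kJ/h = -15.949 kW
Heat removed = 15.949 kJ/s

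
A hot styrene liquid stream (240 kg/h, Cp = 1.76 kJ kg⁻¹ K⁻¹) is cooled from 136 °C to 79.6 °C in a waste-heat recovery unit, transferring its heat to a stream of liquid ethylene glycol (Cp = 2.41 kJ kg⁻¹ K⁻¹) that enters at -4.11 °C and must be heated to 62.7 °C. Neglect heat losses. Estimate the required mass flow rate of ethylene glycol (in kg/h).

ṁ_c = 148 kg/h

Heat released by hot stream: Q = 240 × 1.76 × (136 − 79.6) = 23823 kJ/h
Energy balance on cold side (adiabatic exchanger): Q = ṁ_c·Cp_c·(T_c,out − T_c,in)
ṁ_c = 23823 / [2.41 × (62.7 − -4.11)] = 147.96 kg/h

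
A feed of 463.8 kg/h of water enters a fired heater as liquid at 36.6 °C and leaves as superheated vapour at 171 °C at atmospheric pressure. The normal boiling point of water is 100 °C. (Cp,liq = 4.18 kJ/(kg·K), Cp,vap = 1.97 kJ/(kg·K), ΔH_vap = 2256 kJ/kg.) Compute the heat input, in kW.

Q = 343 kW

liquid 36.6→100 °C: 265.01 kJ/kg
vaporisation at 100 °C: 2256 kJ/kg
vapour 100→171 °C: 139.87 kJ/kg
Δh = 265.01 + 2256 + 139.87 = 2660.9 kJ/kg
Q = ṁ·Δh = 463.8 kg/h × 2660.9 kJ/kg = 1.2341e+06 kJ/h
|Q| = 342.81 kW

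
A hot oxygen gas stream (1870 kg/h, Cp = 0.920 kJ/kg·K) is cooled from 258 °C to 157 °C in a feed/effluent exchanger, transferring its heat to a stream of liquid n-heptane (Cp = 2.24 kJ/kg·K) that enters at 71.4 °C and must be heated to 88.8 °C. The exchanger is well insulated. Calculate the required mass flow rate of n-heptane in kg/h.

Heat released by hot stream: Q = 1870 × 0.920 × (258 − 157) = 173760 kJ/h
Energy balance on cold side (adiabatic exchanger): Q = ṁ_c·Cp_c·(T_c,out − T_c,in)
ṁ_c = 173760 / [2.24 × (88.8 − 71.4)] = 4458.1 kg/h

ṁ_c = 4460 kg/h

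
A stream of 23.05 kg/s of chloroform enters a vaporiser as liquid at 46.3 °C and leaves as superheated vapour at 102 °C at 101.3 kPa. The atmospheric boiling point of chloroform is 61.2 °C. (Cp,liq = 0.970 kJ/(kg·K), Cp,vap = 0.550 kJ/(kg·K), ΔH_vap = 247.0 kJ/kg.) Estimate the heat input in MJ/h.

liquid 46.3→61.2 °C: 14.453 kJ/kg
vaporisation at 61.2 °C: 247 kJ/kg
vapour 61.2→102 °C: 22.44 kJ/kg
Δh = 14.453 + 247 + 22.44 = 283.89 kJ/kg
Q = ṁ·Δh = 23.05 kg/s × 283.89 kJ/kg = 6543.7 kJ/s
|Q| = 6543.7 kW = 23557 MJ/h

Q = 23600 MJ/h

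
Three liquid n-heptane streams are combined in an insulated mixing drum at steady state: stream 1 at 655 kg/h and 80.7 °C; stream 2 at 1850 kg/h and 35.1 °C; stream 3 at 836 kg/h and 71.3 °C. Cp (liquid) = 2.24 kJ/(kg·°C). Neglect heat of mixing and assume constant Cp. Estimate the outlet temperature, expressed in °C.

T_out = 53.1 °C

Adiabatic, steady state ⇒ Σ ṁᵢCp,ᵢ(T_out − Tᵢ) = 0
T_out = Σ ṁᵢCp,ᵢTᵢ / Σ ṁᵢCp,ᵢ
      = 397380 / 7483.8 = 53.098 °C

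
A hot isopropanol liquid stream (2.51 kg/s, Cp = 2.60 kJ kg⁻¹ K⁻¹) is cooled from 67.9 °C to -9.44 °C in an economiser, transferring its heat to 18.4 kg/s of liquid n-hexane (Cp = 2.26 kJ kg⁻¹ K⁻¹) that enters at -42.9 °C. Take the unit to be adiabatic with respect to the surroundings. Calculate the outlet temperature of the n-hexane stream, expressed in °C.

Heat released by hot stream: Q = 2.51 × 2.60 × (67.9 − -9.44) = 504.72 kJ/s
Energy balance on cold side (adiabatic exchanger): Q = ṁ_c·Cp_c·(T_c,out − T_c,in)
T_c,out = -42.9 + 504.72/(18.4 × 2.26) = -30.763 °C

T_c,out = -30.8 °C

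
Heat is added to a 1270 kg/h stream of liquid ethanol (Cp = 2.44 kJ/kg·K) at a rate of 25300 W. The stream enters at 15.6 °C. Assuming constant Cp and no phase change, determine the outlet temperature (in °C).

T_out = 45.0 °C

Q = 25300 W = 91080 kJ/h
ΔT = Q/(ṁ·Cp) = 91080/(1270×2.44) = 29.392 K
T_out = 15.6 + 29.392 = 44.992 °C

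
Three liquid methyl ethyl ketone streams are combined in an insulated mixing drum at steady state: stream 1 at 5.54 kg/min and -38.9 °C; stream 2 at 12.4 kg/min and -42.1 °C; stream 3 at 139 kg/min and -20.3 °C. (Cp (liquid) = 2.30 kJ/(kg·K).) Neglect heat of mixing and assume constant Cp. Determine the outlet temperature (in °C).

T_out = -22.7 °C

Adiabatic, steady state ⇒ Σ ṁᵢCp,ᵢ(T_out − Tᵢ) = 0
T_out = Σ ṁᵢCp,ᵢTᵢ / Σ ṁᵢCp,ᵢ
      = -8186.3 / 360.96 = -22.679 °C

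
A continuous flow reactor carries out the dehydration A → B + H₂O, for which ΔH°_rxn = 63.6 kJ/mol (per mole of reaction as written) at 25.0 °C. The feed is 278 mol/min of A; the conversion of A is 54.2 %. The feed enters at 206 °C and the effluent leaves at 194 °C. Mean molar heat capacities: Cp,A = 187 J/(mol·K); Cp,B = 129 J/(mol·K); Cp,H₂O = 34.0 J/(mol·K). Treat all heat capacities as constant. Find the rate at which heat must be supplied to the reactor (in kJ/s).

Extent of reaction ξ = 0.542 × 278 = 150.68 mol/min
Reaction term: ξ·ΔH°_rxn = 150.68 × 63.6 = 9583 kJ/min
Sensible, feed 206→25 °C: -9409.5 kJ/min
Outlet flows (mol/min): A 127.32, B 150.68, H₂O 150.68
Sensible, products 25→194 °C: 8174.5 kJ/min
Q = ΔH = 8348 kJ/min = 139.13 kW
Heat supplied = 139.13 kJ/s

Q_in = 139 kJ/s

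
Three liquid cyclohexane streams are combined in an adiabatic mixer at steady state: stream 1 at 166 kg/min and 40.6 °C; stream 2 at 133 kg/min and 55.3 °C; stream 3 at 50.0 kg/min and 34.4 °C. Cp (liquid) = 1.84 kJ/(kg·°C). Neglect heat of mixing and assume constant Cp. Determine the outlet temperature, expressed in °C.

T_out = 45.3 °C

No heat crosses the boundary, so H_out = H_in.
Σ ṁᵢCp,ᵢTᵢ = 166×1.84×40.6 + 133×1.84×55.3 + 50.0×1.84×34.4 = 29099
Σ ṁᵢCp,ᵢ = 166×1.84 + 133×1.84 + 50.0×1.84 = 642.16
T_out = 29099 / 642.16 = 45.314 °C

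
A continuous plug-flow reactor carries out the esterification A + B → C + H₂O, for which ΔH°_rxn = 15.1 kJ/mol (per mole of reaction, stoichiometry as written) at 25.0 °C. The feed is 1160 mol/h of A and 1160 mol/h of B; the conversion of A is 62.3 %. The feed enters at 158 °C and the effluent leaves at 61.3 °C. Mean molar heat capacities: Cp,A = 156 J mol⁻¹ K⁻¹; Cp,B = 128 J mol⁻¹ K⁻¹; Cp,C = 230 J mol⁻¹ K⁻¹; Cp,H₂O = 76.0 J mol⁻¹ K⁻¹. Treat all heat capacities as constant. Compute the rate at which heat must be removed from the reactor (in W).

Extent of reaction ξ = 0.623 × 1160 = 722.68 mol/h
Reaction term: ξ·ΔH°_rxn = 722.68 × 15.1 = 10912 kJ/h
Sensible, feed 158→25 °C: -43816 kJ/h
Outlet flows (mol/h): A 437.32, B 437.32, C 722.68, H₂O 722.68
Sensible, products 25→61.3 °C: 12536 kJ/h
Q = ΔH = -20367 kJ/h = -5.6576 kW
Heat removed = 5657.6 W

Q_out = 5660 W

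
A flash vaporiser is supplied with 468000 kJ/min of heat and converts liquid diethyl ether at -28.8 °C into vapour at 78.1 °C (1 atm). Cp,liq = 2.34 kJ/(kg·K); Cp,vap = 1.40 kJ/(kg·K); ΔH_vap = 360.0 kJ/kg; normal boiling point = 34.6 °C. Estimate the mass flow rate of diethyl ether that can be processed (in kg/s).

ṁ = 13.7 kg/s

Δh = 2.34×(34.6−-28.8) + 360.0 + 1.40×(78.1−34.6) = 569.26 kJ/kg
Q = 468000 kJ/min = 7800 kJ/s = 7800 kJ/s
ṁ = Q/Δh = 7800 / 569.26 = 13.702 kg/s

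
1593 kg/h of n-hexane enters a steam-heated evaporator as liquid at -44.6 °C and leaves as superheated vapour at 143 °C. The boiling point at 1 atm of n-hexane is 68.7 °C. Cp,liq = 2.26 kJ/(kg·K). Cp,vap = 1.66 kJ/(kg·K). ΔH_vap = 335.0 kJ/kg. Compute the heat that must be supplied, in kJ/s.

Q = 316 kJ/s

liquid -44.6→68.7 °C: 256.06 kJ/kg
vaporisation at 68.7 °C: 335 kJ/kg
vapour 68.7→143 °C: 123.34 kJ/kg
Δh = 256.06 + 335 + 123.34 = 714.4 kJ/kg
Q = ṁ·Δh = 1593 kg/h × 714.4 kJ/kg = 1.138e+06 kJ/h
|Q| = 316.12 kW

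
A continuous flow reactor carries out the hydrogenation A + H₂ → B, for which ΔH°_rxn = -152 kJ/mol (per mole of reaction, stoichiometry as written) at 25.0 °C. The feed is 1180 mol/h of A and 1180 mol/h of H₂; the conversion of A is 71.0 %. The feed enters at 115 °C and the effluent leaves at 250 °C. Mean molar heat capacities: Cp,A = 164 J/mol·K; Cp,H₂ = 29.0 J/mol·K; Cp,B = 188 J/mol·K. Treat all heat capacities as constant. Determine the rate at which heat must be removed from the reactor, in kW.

Q_out = 27.1 kW

Extent of reaction ξ = 0.710 × 1180 = 837.8 mol/h
Reaction term: ξ·ΔH°_rxn = 837.8 × -152 = -127350 kJ/h
Sensible, feed 115→25 °C: -20497 kJ/h
Outlet flows (mol/h): A 342.2, H₂ 342.2, B 837.8
Sensible, products 25→250 °C: 50299 kJ/h
Q = ΔH = -97543 kJ/h = -27.095 kW
Heat removed = 27.095 kW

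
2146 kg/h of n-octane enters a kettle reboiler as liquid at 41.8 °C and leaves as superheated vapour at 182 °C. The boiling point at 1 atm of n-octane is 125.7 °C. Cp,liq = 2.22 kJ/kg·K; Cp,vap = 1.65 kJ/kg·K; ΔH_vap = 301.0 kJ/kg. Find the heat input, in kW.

Q = 346 kW

liquid 41.8→125.7 °C: 186.26 kJ/kg
vaporisation at 125.7 °C: 301 kJ/kg
vapour 125.7→182 °C: 92.895 kJ/kg
Δh = 186.26 + 301 + 92.895 = 580.15 kJ/kg
Q = ṁ·Δh = 2146 kg/h × 580.15 kJ/kg = 1.245e+06 kJ/h
|Q| = 345.84 kW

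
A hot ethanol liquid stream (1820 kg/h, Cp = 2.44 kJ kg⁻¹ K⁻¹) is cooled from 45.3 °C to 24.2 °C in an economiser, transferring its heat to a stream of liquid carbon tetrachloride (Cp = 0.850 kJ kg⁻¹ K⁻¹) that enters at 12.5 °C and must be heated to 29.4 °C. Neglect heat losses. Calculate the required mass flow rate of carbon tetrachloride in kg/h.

ṁ_c = 6520 kg/h

Heat released by hot stream: Q = 1820 × 2.44 × (45.3 − 24.2) = 93701 kJ/h
Energy balance on cold side (adiabatic exchanger): Q = ṁ_c·Cp_c·(T_c,out − T_c,in)
ṁ_c = 93701 / [0.850 × (29.4 − 12.5)] = 6522.9 kg/h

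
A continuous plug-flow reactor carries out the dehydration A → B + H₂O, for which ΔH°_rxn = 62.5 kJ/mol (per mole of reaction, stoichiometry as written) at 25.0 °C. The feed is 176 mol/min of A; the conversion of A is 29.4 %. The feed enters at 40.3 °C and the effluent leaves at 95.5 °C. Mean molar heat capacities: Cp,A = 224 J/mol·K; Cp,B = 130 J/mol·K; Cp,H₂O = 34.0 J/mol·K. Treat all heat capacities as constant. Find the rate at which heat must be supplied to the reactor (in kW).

Extent of reaction ξ = 0.294 × 176 = 51.744 mol/min
Reaction term: ξ·ΔH°_rxn = 51.744 × 62.5 = 3234 kJ/min
Sensible, feed 40.3→25 °C: -603.19 kJ/min
Outlet flows (mol/min): A 124.26, B 51.744, H₂O 51.744
Sensible, products 25→95.5 °C: 2560.5 kJ/min
Q = ΔH = 5191.3 kJ/min = 86.522 kW
Heat supplied = 86.522 kW

Q_in = 86.5 kW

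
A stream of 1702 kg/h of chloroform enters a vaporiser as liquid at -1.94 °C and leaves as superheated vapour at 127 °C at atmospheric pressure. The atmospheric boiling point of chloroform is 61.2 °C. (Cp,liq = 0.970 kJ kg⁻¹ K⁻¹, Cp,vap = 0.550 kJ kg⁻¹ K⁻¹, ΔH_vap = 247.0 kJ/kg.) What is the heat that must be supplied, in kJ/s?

Q = 163 kJ/s

liquid -1.94→61.2 °C: 61.246 kJ/kg
vaporisation at 61.2 °C: 247 kJ/kg
vapour 61.2→127 °C: 36.19 kJ/kg
Δh = 61.246 + 247 + 36.19 = 344.44 kJ/kg
Q = ṁ·Δh = 1702 kg/h × 344.44 kJ/kg = 586230 kJ/h
|Q| = 162.84 kW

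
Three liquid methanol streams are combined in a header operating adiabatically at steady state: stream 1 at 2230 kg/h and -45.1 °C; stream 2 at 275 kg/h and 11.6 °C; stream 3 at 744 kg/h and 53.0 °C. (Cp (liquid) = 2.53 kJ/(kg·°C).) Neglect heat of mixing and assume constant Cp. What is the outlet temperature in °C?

T_out = -17.8 °C

No heat crosses the boundary, so H_out = H_in.
Σ ṁᵢCp,ᵢTᵢ = 2230×2.53×-45.1 + 275×2.53×11.6 + 744×2.53×53.0 = -146620
Σ ṁᵢCp,ᵢ = 2230×2.53 + 275×2.53 + 744×2.53 = 8220
T_out = -146620 / 8220 = -17.837 °C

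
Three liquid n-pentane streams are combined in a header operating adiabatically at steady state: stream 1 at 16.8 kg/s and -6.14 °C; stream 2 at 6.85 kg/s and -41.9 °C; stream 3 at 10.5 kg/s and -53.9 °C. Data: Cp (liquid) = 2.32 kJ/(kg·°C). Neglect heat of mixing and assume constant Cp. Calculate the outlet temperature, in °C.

T_out = -28.0 °C

No heat crosses the boundary, so H_out = H_in.
Σ ṁᵢCp,ᵢTᵢ = 16.8×2.32×-6.14 + 6.85×2.32×-41.9 + 10.5×2.32×-53.9 = -2218.2
Σ ṁᵢCp,ᵢ = 16.8×2.32 + 6.85×2.32 + 10.5×2.32 = 79.228
T_out = -2218.2 / 79.228 = -27.998 °C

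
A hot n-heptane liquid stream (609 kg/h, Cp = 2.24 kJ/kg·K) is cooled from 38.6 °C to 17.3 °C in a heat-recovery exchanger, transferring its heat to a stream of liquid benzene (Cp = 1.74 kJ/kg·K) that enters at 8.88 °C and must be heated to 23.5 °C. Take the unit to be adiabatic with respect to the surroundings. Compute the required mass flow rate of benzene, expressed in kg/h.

Heat released by hot stream: Q = 609 × 2.24 × (38.6 − 17.3) = 29057 kJ/h
Energy balance on cold side (adiabatic exchanger): Q = ṁ_c·Cp_c·(T_c,out − T_c,in)
ṁ_c = 29057 / [1.74 × (23.5 − 8.88)] = 1142.2 kg/h

ṁ_c = 1140 kg/h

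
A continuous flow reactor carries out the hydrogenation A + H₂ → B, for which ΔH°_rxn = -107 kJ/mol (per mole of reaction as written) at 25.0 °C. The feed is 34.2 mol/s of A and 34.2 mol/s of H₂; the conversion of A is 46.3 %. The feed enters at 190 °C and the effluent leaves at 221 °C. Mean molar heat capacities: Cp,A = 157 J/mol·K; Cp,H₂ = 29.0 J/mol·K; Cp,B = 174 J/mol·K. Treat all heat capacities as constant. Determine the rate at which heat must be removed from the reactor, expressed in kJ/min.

Extent of reaction ξ = 0.463 × 34.2 = 15.835 mol/s
Reaction term: ξ·ΔH°_rxn = 15.835 × -107 = -1694.3 kJ/s
Sensible, feed 190→25 °C: -1049.6 kJ/s
Outlet flows (mol/s): A 18.365, H₂ 18.365, B 15.835
Sensible, products 25→221 °C: 1209.6 kJ/s
Q = ΔH = -1534.3 kJ/s = -1534.3 kW
Heat removed = 92061 kJ/min

Q_out = 92100 kJ/min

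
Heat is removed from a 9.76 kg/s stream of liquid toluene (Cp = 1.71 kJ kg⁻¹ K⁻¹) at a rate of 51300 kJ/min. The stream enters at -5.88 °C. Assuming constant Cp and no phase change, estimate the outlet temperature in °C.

Q = 51300 kJ/min = 855 kJ/s
ΔT = Q/(ṁ·Cp) = 855/(9.76×1.71) = 51.23 K
T_out = -5.88 − 51.23 = -57.11 °C

T_out = -57.1 °C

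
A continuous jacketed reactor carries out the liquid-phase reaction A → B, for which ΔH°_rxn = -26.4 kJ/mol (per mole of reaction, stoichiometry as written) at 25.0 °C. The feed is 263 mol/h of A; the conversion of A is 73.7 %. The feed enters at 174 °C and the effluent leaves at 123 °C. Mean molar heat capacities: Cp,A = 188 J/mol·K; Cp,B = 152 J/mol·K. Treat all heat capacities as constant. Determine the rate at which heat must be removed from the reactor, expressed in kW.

Extent of reaction ξ = 0.737 × 263 = 193.83 mol/h
Reaction term: ξ·ΔH°_rxn = 193.83 × -26.4 = -5117.1 kJ/h
Sensible, feed 174→25 °C: -7367.2 kJ/h
Outlet flows (mol/h): A 69.169, B 193.83
Sensible, products 25→123 °C: 4161.7 kJ/h
Q = ΔH = -8322.6 kJ/h = -2.3118 kW
Heat removed = 2.3118 kW

Q_out = 2.31 kW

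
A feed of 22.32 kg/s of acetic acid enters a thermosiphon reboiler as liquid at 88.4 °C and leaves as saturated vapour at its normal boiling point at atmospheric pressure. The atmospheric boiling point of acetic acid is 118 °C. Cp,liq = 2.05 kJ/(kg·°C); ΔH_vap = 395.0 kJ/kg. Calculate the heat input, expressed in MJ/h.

liquid 88.4→118 °C: 60.68 kJ/kg
vaporisation at 118 °C: 395 kJ/kg
Δh = 60.68 + 395 = 455.68 kJ/kg
Q = ṁ·Δh = 22.32 kg/s × 455.68 kJ/kg = 10171 kJ/s
|Q| = 10171 kW = 36615 MJ/h

Q = 36600 MJ/h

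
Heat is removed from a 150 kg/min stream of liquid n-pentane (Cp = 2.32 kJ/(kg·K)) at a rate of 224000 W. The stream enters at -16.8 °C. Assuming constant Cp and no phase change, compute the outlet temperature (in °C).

Q = 224000 W = 13440 kJ/min
ΔT = Q/(ṁ·Cp) = 13440/(150×2.32) = 38.621 K
T_out = -16.8 − 38.621 = -55.421 °C

T_out = -55.4 °C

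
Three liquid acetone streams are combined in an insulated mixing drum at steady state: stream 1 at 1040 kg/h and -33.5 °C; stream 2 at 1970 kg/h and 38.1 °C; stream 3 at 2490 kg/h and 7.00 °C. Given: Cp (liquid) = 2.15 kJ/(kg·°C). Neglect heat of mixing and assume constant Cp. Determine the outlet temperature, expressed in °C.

Energy balance with Q = 0: Σ ṁᵢCp,ᵢ(T_out − Tᵢ) = 0
Σ ṁᵢCp,ᵢTᵢ = 1040×2.15×-33.5 + 1970×2.15×38.1 + 2490×2.15×7.00 = 123940
Σ ṁᵢCp,ᵢ = 1040×2.15 + 1970×2.15 + 2490×2.15 = 11825
T_out = 123940 / 11825 = 10.481 °C

T_out = 10.5 °C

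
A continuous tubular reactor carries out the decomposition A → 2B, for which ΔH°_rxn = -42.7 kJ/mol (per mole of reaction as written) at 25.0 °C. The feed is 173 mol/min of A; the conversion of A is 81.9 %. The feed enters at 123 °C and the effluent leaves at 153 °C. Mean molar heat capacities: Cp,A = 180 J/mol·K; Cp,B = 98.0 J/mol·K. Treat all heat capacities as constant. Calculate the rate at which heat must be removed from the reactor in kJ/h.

Q_out = 290000 kJ/h

Extent of reaction ξ = 0.819 × 173 = 141.69 mol/min
Reaction term: ξ·ΔH°_rxn = 141.69 × -42.7 = -6050 kJ/min
Sensible, feed 123→25 °C: -3051.7 kJ/min
Outlet flows (mol/min): A 31.313, B 283.37
Sensible, products 25→153 °C: 4276.1 kJ/min
Q = ΔH = -4825.7 kJ/min = -80.428 kW
Heat removed = 289540 kJ/h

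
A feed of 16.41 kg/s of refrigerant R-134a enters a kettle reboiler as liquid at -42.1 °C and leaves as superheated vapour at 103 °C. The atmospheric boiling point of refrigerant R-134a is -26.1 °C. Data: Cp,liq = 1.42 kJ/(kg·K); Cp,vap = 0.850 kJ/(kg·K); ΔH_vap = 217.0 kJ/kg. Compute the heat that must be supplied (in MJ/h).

liquid -42.1→-26.1 °C: 22.72 kJ/kg
vaporisation at -26.1 °C: 217 kJ/kg
vapour -26.1→103 °C: 109.73 kJ/kg
Δh = 22.72 + 217 + 109.73 = 349.45 kJ/kg
Q = ṁ·Δh = 16.41 kg/s × 349.45 kJ/kg = 5734.6 kJ/s
|Q| = 5734.6 kW = 20644 MJ/h

Q = 20600 MJ/h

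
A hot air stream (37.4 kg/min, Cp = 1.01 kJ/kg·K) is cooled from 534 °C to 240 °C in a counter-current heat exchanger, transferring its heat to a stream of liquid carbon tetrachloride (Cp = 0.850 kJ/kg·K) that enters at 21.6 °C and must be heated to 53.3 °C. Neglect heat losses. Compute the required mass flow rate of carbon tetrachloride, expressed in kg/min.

Heat released by hot stream: Q = 37.4 × 1.01 × (534 − 240) = 11106 kJ/min
Energy balance on cold side (adiabatic exchanger): Q = ṁ_c·Cp_c·(T_c,out − T_c,in)
ṁ_c = 11106 / [0.850 × (53.3 − 21.6)] = 412.16 kg/min

ṁ_c = 412 kg/min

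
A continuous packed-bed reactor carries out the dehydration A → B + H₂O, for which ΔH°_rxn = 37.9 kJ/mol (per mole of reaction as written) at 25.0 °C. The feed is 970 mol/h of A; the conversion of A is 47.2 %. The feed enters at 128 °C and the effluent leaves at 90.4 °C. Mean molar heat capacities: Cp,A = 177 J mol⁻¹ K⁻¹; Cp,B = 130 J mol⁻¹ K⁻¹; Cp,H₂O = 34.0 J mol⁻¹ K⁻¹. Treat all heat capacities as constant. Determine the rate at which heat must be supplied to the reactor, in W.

Q_in = 2920 W

Extent of reaction ξ = 0.472 × 970 = 457.84 mol/h
Reaction term: ξ·ΔH°_rxn = 457.84 × 37.9 = 17352 kJ/h
Sensible, feed 128→25 °C: -17684 kJ/h
Outlet flows (mol/h): A 512.16, B 457.84, H₂O 457.84
Sensible, products 25→90.4 °C: 10839 kJ/h
Q = ΔH = 10507 kJ/h = 2.9187 kW
Heat supplied = 2918.7 W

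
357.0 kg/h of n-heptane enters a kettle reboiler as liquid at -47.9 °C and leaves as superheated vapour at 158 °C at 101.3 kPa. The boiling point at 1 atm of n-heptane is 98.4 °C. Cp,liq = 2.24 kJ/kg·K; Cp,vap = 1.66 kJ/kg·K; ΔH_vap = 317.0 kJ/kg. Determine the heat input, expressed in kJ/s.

Q = 73.7 kJ/s

liquid -47.9→98.4 °C: 327.71 kJ/kg
vaporisation at 98.4 °C: 317 kJ/kg
vapour 98.4→158 °C: 98.936 kJ/kg
Δh = 327.71 + 317 + 98.936 = 743.65 kJ/kg
Q = ṁ·Δh = 357.0 kg/h × 743.65 kJ/kg = 265480 kJ/h
|Q| = 73.745 kW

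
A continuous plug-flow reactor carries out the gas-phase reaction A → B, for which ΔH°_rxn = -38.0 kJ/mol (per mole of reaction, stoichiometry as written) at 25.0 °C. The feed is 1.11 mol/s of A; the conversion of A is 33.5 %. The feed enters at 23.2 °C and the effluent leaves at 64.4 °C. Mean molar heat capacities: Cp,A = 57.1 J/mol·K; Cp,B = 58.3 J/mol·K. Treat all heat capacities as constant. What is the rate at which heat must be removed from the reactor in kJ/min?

Extent of reaction ξ = 0.335 × 1.11 = 0.37185 mol/s
Reaction term: ξ·ΔH°_rxn = 0.37185 × -38.0 = -14.13 kJ/s
Sensible, feed 23.2→25 °C: 0.11409 kJ/s
Outlet flows (mol/s): A 0.73815, B 0.37185
Sensible, products 25→64.4 °C: 2.5148 kJ/s
Q = ΔH = -11.501 kJ/s = -11.501 kW
Heat removed = 690.09 kJ/min

Q_out = 690 kJ/min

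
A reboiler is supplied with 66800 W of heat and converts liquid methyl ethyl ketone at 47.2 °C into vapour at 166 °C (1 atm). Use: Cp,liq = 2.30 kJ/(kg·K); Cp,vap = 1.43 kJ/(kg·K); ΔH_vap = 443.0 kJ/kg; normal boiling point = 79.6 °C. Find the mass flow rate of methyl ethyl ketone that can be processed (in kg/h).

ṁ = 375 kg/h

Δh = 2.30×(79.6−47.2) + 443.0 + 1.43×(166−79.6) = 641.07 kJ/kg
Q = 66800 W = 66.8 kJ/s = 240480 kJ/h
ṁ = Q/Δh = 240480 / 641.07 = 375.12 kg/h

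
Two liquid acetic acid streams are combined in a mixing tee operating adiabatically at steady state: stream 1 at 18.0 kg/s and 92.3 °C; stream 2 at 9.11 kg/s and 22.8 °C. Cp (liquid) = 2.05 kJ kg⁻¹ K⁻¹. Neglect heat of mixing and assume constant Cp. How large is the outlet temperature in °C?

Energy balance with Q = 0: Σ ṁᵢCp,ᵢ(T_out − Tᵢ) = 0
Σ ṁᵢCp,ᵢTᵢ = 18.0×2.05×92.3 + 9.11×2.05×22.8 = 3831.7
Σ ṁᵢCp,ᵢ = 18.0×2.05 + 9.11×2.05 = 55.575
T_out = 3831.7 / 55.575 = 68.945 °C

T_out = 68.9 °C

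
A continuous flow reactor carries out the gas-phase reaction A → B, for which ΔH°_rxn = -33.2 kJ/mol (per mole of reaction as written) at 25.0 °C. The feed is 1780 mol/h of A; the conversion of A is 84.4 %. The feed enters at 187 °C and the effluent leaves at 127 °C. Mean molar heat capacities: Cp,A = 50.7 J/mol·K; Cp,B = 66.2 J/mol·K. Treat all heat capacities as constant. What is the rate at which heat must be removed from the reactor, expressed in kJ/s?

Q_out = 14.7 kJ/s

Extent of reaction ξ = 0.844 × 1780 = 1502.3 mol/h
Reaction term: ξ·ΔH°_rxn = 1502.3 × -33.2 = -49877 kJ/h
Sensible, feed 187→25 °C: -14620 kJ/h
Outlet flows (mol/h): A 277.68, B 1502.3
Sensible, products 25→127 °C: 11580 kJ/h
Q = ΔH = -52917 kJ/h = -14.699 kW
Heat removed = 14.699 kJ/s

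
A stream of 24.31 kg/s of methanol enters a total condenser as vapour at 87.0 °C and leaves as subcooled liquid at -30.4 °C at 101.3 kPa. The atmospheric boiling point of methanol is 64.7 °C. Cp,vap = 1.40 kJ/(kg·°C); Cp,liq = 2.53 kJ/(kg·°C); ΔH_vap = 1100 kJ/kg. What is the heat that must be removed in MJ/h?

Q_c = 120000 MJ/h

vapour 87.0→64.7 °C: -31.22 kJ/kg
condensation at 64.7 °C: -1100 kJ/kg
liquid 64.7→-30.4 °C: -240.6 kJ/kg
Δh = -31.22 + -1100 + -240.6 = -1371.8 kJ/kg
Q = ṁ·Δh = 24.31 kg/s × -1371.8 kJ/kg = -33349 kJ/s
|Q| = 33349 kW = 120060 MJ/h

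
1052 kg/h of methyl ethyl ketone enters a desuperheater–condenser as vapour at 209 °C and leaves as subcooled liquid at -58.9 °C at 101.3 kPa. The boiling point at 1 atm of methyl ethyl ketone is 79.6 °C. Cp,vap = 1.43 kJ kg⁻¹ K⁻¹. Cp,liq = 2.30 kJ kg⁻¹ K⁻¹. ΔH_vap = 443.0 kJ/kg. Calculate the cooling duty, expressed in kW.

Q_c = 277 kW

vapour 209→79.6 °C: -185.04 kJ/kg
condensation at 79.6 °C: -443 kJ/kg
liquid 79.6→-58.9 °C: -318.55 kJ/kg
Δh = -185.04 + -443 + -318.55 = -946.59 kJ/kg
Q = ṁ·Δh = 1052 kg/h × -946.59 kJ/kg = -995810 kJ/h
|Q| = 276.62 kW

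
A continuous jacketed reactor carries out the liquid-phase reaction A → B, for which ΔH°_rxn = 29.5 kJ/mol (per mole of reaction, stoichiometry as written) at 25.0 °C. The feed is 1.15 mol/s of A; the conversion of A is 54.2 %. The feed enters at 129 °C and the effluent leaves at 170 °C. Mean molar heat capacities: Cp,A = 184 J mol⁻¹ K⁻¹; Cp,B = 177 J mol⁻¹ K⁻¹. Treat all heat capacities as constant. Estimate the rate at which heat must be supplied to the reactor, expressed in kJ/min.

Q_in = 1590 kJ/min

Extent of reaction ξ = 0.542 × 1.15 = 0.6233 mol/s
Reaction term: ξ·ΔH°_rxn = 0.6233 × 29.5 = 18.387 kJ/s
Sensible, feed 129→25 °C: -22.006 kJ/s
Outlet flows (mol/s): A 0.5267, B 0.6233
Sensible, products 25→170 °C: 30.049 kJ/s
Q = ΔH = 26.43 kJ/s = 26.43 kW
Heat supplied = 1585.8 kJ/min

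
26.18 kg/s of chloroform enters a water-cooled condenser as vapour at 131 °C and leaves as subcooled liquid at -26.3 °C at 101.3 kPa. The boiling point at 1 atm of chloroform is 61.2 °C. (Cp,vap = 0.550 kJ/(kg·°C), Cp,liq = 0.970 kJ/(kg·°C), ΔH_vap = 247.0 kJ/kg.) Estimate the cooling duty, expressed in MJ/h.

Q_c = 34900 MJ/h

vapour 131→61.2 °C: -38.39 kJ/kg
condensation at 61.2 °C: -247 kJ/kg
liquid 61.2→-26.3 °C: -84.875 kJ/kg
Δh = -38.39 + -247 + -84.875 = -370.26 kJ/kg
Q = ṁ·Δh = 26.18 kg/s × -370.26 kJ/kg = -9693.5 kJ/s
|Q| = 9693.5 kW = 34897 MJ/h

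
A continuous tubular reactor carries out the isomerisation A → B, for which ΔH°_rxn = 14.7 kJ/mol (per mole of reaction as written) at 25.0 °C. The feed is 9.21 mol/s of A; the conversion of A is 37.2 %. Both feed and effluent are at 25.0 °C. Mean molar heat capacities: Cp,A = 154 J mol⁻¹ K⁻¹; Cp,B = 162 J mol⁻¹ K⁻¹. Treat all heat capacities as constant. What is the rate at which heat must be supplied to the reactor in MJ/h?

Q_in = 181 MJ/h

Extent of reaction ξ = 0.372 × 9.21 = 3.4261 mol/s
Reaction term: ξ·ΔH°_rxn = 3.4261 × 14.7 = 50.364 kJ/s
Q = ΔH = 50.364 kJ/s = 50.364 kW
Heat supplied = 181.31 MJ/h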